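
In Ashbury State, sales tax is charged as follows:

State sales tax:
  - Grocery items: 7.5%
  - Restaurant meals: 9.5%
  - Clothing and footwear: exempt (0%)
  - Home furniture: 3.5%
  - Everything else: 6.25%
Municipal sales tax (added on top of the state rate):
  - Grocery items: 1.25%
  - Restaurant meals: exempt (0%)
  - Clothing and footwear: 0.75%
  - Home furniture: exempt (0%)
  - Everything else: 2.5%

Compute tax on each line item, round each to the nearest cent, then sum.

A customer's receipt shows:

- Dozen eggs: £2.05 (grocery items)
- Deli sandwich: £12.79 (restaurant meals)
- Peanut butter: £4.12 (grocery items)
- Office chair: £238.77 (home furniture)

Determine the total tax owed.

£10.12

Dozen eggs £2.05: grocery items → 7.5% + 1.25% municipal = 8.75% → £0.18
Deli sandwich £12.79: restaurant meals → 9.5% + 0% municipal = 9.5% → £1.22
Peanut butter £4.12: grocery items → 7.5% + 1.25% municipal = 8.75% → £0.36
Office chair £238.77: home furniture → 3.5% + 0% municipal = 3.5% → £8.36
Total tax = £0.18 + £1.22 + £0.36 + £8.36 = £10.12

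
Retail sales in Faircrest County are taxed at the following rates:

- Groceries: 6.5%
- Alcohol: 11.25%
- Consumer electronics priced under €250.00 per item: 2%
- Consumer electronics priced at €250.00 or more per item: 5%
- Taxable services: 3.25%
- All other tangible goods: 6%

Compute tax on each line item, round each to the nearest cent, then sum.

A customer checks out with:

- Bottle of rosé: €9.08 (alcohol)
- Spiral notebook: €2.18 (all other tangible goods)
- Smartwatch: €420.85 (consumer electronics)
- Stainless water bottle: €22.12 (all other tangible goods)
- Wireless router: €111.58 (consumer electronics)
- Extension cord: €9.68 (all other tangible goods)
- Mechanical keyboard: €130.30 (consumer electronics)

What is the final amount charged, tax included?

€734.73

Bottle of rosé €9.08: alcohol → 11.25% → €1.02
Spiral notebook €2.18: all other tangible goods → 6% → €0.13
Smartwatch €420.85: consumer electronics, €250.00 or more → 5% → €21.04
Stainless water bottle €22.12: all other tangible goods → 6% → €1.33
Wireless router €111.58: consumer electronics, under €250.00 → 2% → €2.23
Extension cord €9.68: all other tangible goods → 6% → €0.58
Mechanical keyboard €130.30: consumer electronics, under €250.00 → 2% → €2.61
Subtotal = €705.79; tax = €28.94; total due = €734.73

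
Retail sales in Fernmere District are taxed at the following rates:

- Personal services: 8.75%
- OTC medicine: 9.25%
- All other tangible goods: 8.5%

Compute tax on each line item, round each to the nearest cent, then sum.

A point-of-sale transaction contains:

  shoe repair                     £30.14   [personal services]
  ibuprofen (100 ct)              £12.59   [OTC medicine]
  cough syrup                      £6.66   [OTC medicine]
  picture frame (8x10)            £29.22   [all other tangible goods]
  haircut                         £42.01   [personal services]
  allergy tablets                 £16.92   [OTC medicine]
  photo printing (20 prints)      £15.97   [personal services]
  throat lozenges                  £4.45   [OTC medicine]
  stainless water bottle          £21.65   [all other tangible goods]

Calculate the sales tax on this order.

£15.80

Shoe repair £30.14: personal services → 8.75% → £2.64
Ibuprofen (100 ct) £12.59: OTC medicine → 9.25% → £1.16
Cough syrup £6.66: OTC medicine → 9.25% → £0.62
Picture frame (8x10) £29.22: all other tangible goods → 8.5% → £2.48
Haircut £42.01: personal services → 8.75% → £3.68
Allergy tablets £16.92: OTC medicine → 9.25% → £1.57
Photo printing (20 prints) £15.97: personal services → 8.75% → £1.40
Throat lozenges £4.45: OTC medicine → 9.25% → £0.41
Stainless water bottle £21.65: all other tangible goods → 8.5% → £1.84
Total tax = £2.64 + £1.16 + £0.62 + £2.48 + £3.68 + £1.57 + £1.40 + £0.41 + £1.84 = £15.80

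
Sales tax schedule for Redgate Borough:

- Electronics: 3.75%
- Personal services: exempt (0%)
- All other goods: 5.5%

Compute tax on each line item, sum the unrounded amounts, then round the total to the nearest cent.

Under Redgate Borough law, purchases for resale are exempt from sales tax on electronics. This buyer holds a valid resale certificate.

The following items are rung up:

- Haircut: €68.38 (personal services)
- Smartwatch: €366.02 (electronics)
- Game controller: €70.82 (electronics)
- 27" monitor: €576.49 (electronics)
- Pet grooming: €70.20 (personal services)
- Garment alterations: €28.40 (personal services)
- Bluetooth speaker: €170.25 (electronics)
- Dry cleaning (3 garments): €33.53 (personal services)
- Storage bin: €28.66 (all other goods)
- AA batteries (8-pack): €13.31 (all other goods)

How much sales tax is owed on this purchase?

€2.31

Haircut €68.38: personal services → 0% → €0.00
Smartwatch €366.02: electronics, buyer-exempt → 0% → €0.00
Game controller €70.82: electronics, buyer-exempt → 0% → €0.00
27" monitor €576.49: electronics, buyer-exempt → 0% → €0.00
Pet grooming €70.20: personal services → 0% → €0.00
Garment alterations €28.40: personal services → 0% → €0.00
Bluetooth speaker €170.25: electronics, buyer-exempt → 0% → €0.00
Dry cleaning (3 garments) €33.53: personal services → 0% → €0.00
Storage bin €28.66: all other goods → 5.5% → €1.5763
AA batteries (8-pack) €13.31: all other goods → 5.5% → €0.73205
Unrounded tax sum = €2.30835 → €2.31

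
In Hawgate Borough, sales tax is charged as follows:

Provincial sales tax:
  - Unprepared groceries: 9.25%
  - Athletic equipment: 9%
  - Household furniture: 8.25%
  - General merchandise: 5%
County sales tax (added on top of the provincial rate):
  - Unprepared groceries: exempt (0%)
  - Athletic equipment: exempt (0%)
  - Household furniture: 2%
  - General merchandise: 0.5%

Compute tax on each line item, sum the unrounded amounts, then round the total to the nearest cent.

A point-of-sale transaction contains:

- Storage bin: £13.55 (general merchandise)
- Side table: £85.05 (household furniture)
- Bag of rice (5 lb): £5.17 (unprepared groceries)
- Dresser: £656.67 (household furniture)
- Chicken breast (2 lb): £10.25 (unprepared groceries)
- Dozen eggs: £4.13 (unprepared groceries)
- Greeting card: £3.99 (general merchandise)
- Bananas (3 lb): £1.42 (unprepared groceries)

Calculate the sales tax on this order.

£78.93

Storage bin £13.55: general merchandise → 5% + 0.5% county = 5.5% → £0.74525
Side table £85.05: household furniture → 8.25% + 2% county = 10.25% → £8.717625
Bag of rice (5 lb) £5.17: unprepared groceries → 9.25% + 0% county = 9.25% → £0.478225
Dresser £656.67: household furniture → 8.25% + 2% county = 10.25% → £67.308675
Chicken breast (2 lb) £10.25: unprepared groceries → 9.25% + 0% county = 9.25% → £0.948125
Dozen eggs £4.13: unprepared groceries → 9.25% + 0% county = 9.25% → £0.382025
Greeting card £3.99: general merchandise → 5% + 0.5% county = 5.5% → £0.21945
Bananas (3 lb) £1.42: unprepared groceries → 9.25% + 0% county = 9.25% → £0.13135
Unrounded tax sum = £78.930725 → £78.93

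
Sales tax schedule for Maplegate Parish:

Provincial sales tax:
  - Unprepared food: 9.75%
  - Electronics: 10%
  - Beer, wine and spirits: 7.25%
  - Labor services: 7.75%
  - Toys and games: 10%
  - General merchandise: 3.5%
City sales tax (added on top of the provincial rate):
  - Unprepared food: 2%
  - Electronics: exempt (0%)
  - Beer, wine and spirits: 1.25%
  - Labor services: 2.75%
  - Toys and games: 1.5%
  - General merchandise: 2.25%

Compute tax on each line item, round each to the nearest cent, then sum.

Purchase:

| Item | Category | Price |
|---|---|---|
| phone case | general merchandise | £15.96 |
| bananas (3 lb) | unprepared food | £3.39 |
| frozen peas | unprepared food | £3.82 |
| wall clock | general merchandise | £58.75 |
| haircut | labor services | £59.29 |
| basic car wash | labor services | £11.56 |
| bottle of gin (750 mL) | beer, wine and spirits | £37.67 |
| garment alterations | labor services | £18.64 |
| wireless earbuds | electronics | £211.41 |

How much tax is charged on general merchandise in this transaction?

Phone case £15.96: general merchandise → 3.5% + 2.25% city = 5.75% → £0.92
Wall clock £58.75: general merchandise → 3.5% + 2.25% city = 5.75% → £3.38
Tax on general merchandise = £0.92 + £3.38 = £4.30

£4.30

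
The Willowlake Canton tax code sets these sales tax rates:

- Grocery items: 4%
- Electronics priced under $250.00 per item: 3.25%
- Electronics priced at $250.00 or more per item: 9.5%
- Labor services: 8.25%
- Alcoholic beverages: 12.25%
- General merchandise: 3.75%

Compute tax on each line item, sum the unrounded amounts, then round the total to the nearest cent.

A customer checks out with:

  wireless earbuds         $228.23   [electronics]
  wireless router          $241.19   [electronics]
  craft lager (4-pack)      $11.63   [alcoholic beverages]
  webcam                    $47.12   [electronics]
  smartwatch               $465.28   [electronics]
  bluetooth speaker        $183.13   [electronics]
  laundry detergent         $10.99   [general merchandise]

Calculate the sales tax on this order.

Wireless earbuds $228.23: electronics, under $250.00 → 3.25% → $7.417475
Wireless router $241.19: electronics, under $250.00 → 3.25% → $7.838675
Craft lager (4-pack) $11.63: alcoholic beverages → 12.25% → $1.424675
Webcam $47.12: electronics, under $250.00 → 3.25% → $1.5314
Smartwatch $465.28: electronics, $250.00 or more → 9.5% → $44.2016
Bluetooth speaker $183.13: electronics, under $250.00 → 3.25% → $5.951725
Laundry detergent $10.99: general merchandise → 3.75% → $0.412125
Unrounded tax sum = $68.777675 → $68.78

$68.78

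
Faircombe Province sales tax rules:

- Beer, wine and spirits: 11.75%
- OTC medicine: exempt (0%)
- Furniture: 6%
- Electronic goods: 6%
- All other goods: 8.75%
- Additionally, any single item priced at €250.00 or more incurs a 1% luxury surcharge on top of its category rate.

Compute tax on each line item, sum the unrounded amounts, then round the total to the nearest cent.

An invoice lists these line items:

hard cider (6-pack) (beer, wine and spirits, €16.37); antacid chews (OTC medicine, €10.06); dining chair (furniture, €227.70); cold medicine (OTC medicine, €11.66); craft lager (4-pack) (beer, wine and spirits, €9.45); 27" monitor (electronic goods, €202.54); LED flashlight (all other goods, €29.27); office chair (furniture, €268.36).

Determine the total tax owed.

€50.19

Hard cider (6-pack) €16.37: beer, wine and spirits → 11.75% → €1.923475
Antacid chews €10.06: OTC medicine → 0% → €0.00
Dining chair €227.70: furniture → 6% → €13.662
Cold medicine €11.66: OTC medicine → 0% → €0.00
Craft lager (4-pack) €9.45: beer, wine and spirits → 11.75% → €1.110375
27" monitor €202.54: electronic goods → 6% → €12.1524
LED flashlight €29.27: all other goods → 8.75% → €2.561125
Office chair €268.36: furniture → 6% + 1% surcharge = 7% → €18.7852
Unrounded tax sum = €50.194575 → €50.19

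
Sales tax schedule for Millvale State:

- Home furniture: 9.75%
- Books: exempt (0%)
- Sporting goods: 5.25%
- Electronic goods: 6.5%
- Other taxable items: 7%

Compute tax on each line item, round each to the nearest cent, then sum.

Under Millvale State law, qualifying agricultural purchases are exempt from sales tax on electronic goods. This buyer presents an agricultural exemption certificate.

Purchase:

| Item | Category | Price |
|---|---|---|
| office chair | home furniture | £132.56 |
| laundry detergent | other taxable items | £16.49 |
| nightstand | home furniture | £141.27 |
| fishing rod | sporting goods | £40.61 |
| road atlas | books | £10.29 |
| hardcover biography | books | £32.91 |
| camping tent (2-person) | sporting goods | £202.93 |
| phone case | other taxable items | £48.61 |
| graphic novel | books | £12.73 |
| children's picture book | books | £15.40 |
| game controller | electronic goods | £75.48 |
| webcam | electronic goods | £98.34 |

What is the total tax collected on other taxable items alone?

Laundry detergent £16.49: other taxable items → 7% → £1.15
Phone case £48.61: other taxable items → 7% → £3.40
Tax on other taxable items = £1.15 + £3.40 = £4.55

£4.55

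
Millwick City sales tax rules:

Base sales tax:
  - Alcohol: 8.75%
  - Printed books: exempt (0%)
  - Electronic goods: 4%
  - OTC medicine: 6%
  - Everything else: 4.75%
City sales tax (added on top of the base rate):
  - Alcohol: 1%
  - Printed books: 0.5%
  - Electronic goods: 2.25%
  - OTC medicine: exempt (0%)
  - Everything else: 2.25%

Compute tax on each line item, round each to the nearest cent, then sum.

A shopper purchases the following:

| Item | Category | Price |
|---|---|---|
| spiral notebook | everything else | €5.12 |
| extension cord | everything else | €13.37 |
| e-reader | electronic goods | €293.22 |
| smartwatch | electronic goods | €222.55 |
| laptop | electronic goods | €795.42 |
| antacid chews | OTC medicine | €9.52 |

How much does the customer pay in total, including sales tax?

Spiral notebook €5.12: everything else → 4.75% + 2.25% city = 7% → €0.36
Extension cord €13.37: everything else → 4.75% + 2.25% city = 7% → €0.94
E-reader €293.22: electronic goods → 4% + 2.25% city = 6.25% → €18.33
Smartwatch €222.55: electronic goods → 4% + 2.25% city = 6.25% → €13.91
Laptop €795.42: electronic goods → 4% + 2.25% city = 6.25% → €49.71
Antacid chews €9.52: OTC medicine → 6% + 0% city = 6% → €0.57
Subtotal = €1339.20; tax = €83.82; total due = €1423.02

€1423.02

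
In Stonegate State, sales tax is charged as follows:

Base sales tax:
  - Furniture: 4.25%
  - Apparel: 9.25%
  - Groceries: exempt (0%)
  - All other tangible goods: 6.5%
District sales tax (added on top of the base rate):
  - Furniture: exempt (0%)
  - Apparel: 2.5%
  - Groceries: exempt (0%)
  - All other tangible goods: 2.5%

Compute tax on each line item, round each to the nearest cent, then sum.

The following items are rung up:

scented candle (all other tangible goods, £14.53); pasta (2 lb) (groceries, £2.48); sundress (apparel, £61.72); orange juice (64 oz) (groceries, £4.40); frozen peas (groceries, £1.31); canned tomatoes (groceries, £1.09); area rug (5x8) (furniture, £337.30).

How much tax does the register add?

Scented candle £14.53: all other tangible goods → 6.5% + 2.5% district = 9% → £1.31
Pasta (2 lb) £2.48: groceries → 0% + 0% district = 0% → £0.00
Sundress £61.72: apparel → 9.25% + 2.5% district = 11.75% → £7.25
Orange juice (64 oz) £4.40: groceries → 0% + 0% district = 0% → £0.00
Frozen peas £1.31: groceries → 0% + 0% district = 0% → £0.00
Canned tomatoes £1.09: groceries → 0% + 0% district = 0% → £0.00
Area rug (5x8) £337.30: furniture → 4.25% + 0% district = 4.25% → £14.34
Total tax = £1.31 + £7.25 + £14.34 = £22.90

£22.90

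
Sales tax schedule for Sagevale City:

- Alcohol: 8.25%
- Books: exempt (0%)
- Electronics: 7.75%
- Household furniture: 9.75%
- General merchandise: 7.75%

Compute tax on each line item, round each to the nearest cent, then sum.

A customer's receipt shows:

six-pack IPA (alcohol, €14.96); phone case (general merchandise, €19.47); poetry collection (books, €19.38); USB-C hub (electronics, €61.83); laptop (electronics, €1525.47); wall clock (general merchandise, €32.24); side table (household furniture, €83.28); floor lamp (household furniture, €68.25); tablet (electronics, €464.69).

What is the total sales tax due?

€179.03

Six-pack IPA €14.96: alcohol → 8.25% → €1.23
Phone case €19.47: general merchandise → 7.75% → €1.51
Poetry collection €19.38: books → 0% → €0.00
USB-C hub €61.83: electronics → 7.75% → €4.79
Laptop €1525.47: electronics → 7.75% → €118.22
Wall clock €32.24: general merchandise → 7.75% → €2.50
Side table €83.28: household furniture → 9.75% → €8.12
Floor lamp €68.25: household furniture → 9.75% → €6.65
Tablet €464.69: electronics → 7.75% → €36.01
Total tax = €1.23 + €1.51 + €4.79 + €118.22 + €2.50 + €8.12 + €6.65 + €36.01 = €179.03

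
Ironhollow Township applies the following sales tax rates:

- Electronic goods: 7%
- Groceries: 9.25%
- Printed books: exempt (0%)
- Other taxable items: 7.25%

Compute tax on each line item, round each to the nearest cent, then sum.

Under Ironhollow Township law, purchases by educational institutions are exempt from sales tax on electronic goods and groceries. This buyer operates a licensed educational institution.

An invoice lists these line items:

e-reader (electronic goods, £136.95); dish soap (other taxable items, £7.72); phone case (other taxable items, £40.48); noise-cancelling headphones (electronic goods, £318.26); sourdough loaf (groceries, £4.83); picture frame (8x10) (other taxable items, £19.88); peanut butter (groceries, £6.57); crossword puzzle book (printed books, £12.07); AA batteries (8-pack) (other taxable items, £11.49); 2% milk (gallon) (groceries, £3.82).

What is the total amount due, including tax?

E-reader £136.95: electronic goods, buyer-exempt → 0% → £0.00
Dish soap £7.72: other taxable items → 7.25% → £0.56
Phone case £40.48: other taxable items → 7.25% → £2.93
Noise-cancelling headphones £318.26: electronic goods, buyer-exempt → 0% → £0.00
Sourdough loaf £4.83: groceries, buyer-exempt → 0% → £0.00
Picture frame (8x10) £19.88: other taxable items → 7.25% → £1.44
Peanut butter £6.57: groceries, buyer-exempt → 0% → £0.00
Crossword puzzle book £12.07: printed books → 0% → £0.00
AA batteries (8-pack) £11.49: other taxable items → 7.25% → £0.83
2% milk (gallon) £3.82: groceries, buyer-exempt → 0% → £0.00
Subtotal = £562.07; tax = £5.76; total due = £567.83

£567.83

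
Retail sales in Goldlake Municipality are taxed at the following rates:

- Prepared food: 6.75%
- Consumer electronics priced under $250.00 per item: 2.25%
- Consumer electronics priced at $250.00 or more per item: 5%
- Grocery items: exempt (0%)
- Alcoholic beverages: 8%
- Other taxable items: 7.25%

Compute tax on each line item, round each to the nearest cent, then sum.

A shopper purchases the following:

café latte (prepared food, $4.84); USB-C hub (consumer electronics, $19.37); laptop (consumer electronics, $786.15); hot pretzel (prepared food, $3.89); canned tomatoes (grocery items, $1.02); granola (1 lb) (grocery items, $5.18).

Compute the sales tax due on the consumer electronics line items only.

USB-C hub $19.37: consumer electronics, under $250.00 → 2.25% → $0.44
Laptop $786.15: consumer electronics, $250.00 or more → 5% → $39.31
Tax on consumer electronics = $0.44 + $39.31 = $39.75

$39.75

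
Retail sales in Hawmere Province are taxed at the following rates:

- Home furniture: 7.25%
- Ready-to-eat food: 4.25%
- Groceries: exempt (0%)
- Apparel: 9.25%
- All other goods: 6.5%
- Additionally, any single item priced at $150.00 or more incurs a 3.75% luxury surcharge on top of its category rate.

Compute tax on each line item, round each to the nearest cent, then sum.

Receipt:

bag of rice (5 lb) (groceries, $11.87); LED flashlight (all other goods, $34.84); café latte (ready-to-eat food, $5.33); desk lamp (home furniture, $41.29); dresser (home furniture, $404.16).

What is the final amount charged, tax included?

Bag of rice (5 lb) $11.87: groceries → 0% → $0.00
LED flashlight $34.84: all other goods → 6.5% → $2.26
Café latte $5.33: ready-to-eat food → 4.25% → $0.23
Desk lamp $41.29: home furniture → 7.25% → $2.99
Dresser $404.16: home furniture → 7.25% + 3.75% surcharge = 11% → $44.46
Subtotal = $497.49; tax = $49.94; total due = $547.43

$547.43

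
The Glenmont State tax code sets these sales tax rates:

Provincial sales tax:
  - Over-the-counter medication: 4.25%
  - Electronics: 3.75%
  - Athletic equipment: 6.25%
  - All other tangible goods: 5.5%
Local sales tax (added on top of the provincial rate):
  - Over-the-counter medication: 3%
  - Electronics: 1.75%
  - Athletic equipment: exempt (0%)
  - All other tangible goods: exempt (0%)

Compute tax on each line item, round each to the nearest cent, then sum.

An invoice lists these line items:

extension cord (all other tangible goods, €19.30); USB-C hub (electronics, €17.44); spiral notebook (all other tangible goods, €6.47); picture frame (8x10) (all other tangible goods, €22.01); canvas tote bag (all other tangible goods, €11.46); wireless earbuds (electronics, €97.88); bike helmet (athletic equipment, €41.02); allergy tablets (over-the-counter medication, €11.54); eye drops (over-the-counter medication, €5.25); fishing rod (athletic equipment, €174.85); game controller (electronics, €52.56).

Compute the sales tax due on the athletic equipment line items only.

Bike helmet €41.02: athletic equipment → 6.25% + 0% local = 6.25% → €2.56
Fishing rod €174.85: athletic equipment → 6.25% + 0% local = 6.25% → €10.93
Tax on athletic equipment = €2.56 + €10.93 = €13.49

€13.49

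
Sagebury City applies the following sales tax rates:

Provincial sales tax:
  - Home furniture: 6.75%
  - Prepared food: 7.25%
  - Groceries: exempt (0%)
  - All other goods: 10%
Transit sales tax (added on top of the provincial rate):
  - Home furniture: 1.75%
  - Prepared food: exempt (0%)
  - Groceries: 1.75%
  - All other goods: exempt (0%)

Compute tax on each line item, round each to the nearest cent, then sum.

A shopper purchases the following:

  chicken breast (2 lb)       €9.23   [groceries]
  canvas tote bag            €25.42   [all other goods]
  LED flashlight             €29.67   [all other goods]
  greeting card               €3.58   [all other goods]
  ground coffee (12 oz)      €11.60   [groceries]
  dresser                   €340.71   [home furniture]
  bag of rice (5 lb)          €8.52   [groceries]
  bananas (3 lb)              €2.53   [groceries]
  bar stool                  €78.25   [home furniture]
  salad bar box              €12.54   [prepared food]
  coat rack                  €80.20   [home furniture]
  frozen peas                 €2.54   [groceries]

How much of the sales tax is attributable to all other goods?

€5.87

Canvas tote bag €25.42: all other goods → 10% + 0% transit = 10% → €2.54
LED flashlight €29.67: all other goods → 10% + 0% transit = 10% → €2.97
Greeting card €3.58: all other goods → 10% + 0% transit = 10% → €0.36
Tax on all other goods = €2.54 + €2.97 + €0.36 = €5.87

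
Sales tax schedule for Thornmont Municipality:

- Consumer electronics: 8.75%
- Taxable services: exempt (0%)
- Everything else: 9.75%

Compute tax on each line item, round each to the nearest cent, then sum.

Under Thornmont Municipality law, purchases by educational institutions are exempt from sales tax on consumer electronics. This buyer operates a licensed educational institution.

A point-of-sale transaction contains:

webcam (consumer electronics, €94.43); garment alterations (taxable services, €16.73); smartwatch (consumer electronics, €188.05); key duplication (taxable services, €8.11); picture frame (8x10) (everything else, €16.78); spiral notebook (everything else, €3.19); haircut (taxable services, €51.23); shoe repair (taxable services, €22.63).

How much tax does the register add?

€1.95

Webcam €94.43: consumer electronics, buyer-exempt → 0% → €0.00
Garment alterations €16.73: taxable services → 0% → €0.00
Smartwatch €188.05: consumer electronics, buyer-exempt → 0% → €0.00
Key duplication €8.11: taxable services → 0% → €0.00
Picture frame (8x10) €16.78: everything else → 9.75% → €1.64
Spiral notebook €3.19: everything else → 9.75% → €0.31
Haircut €51.23: taxable services → 0% → €0.00
Shoe repair €22.63: taxable services → 0% → €0.00
Total tax = €1.64 + €0.31 = €1.95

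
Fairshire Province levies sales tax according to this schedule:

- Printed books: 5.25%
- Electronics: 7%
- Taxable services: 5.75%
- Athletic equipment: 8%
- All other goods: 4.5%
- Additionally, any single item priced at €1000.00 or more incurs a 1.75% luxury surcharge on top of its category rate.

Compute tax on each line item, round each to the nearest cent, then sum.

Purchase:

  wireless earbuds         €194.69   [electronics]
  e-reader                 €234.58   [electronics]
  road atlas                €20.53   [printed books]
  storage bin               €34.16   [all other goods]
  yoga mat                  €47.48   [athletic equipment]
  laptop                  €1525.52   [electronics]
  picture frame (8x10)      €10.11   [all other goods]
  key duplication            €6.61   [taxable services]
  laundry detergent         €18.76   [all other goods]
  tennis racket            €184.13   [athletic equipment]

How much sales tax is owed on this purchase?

€186.35

Wireless earbuds €194.69: electronics → 7% → €13.63
E-reader €234.58: electronics → 7% → €16.42
Road atlas €20.53: printed books → 5.25% → €1.08
Storage bin €34.16: all other goods → 4.5% → €1.54
Yoga mat €47.48: athletic equipment → 8% → €3.80
Laptop €1525.52: electronics → 7% + 1.75% surcharge = 8.75% → €133.48
Picture frame (8x10) €10.11: all other goods → 4.5% → €0.45
Key duplication €6.61: taxable services → 5.75% → €0.38
Laundry detergent €18.76: all other goods → 4.5% → €0.84
Tennis racket €184.13: athletic equipment → 8% → €14.73
Total tax = €13.63 + €16.42 + €1.08 + €1.54 + €3.80 + €133.48 + €0.45 + €0.38 + €0.84 + €14.73 = €186.35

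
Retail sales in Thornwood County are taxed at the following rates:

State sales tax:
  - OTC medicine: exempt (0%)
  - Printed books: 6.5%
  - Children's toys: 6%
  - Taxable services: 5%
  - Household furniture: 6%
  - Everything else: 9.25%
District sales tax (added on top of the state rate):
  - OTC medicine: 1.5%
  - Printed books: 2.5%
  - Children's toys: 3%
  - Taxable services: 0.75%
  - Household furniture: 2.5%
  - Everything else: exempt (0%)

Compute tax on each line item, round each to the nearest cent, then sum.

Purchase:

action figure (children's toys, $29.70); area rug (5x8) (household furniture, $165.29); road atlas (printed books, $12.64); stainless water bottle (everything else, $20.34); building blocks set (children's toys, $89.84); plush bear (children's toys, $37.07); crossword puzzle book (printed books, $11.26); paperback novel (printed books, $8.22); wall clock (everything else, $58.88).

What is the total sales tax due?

$38.37

Action figure $29.70: children's toys → 6% + 3% district = 9% → $2.67
Area rug (5x8) $165.29: household furniture → 6% + 2.5% district = 8.5% → $14.05
Road atlas $12.64: printed books → 6.5% + 2.5% district = 9% → $1.14
Stainless water bottle $20.34: everything else → 9.25% + 0% district = 9.25% → $1.88
Building blocks set $89.84: children's toys → 6% + 3% district = 9% → $8.09
Plush bear $37.07: children's toys → 6% + 3% district = 9% → $3.34
Crossword puzzle book $11.26: printed books → 6.5% + 2.5% district = 9% → $1.01
Paperback novel $8.22: printed books → 6.5% + 2.5% district = 9% → $0.74
Wall clock $58.88: everything else → 9.25% + 0% district = 9.25% → $5.45
Total tax = $2.67 + $14.05 + $1.14 + $1.88 + $8.09 + $3.34 + $1.01 + $0.74 + $5.45 = $38.37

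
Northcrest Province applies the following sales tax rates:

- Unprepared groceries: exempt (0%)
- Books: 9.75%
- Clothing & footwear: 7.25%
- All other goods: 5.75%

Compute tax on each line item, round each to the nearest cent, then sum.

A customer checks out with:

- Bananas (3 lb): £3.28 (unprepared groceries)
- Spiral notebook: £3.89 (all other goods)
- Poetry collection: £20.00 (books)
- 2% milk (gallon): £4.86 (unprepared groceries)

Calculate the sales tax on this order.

£2.17

Bananas (3 lb) £3.28: unprepared groceries → 0% → £0.00
Spiral notebook £3.89: all other goods → 5.75% → £0.22
Poetry collection £20.00: books → 9.75% → £1.95
2% milk (gallon) £4.86: unprepared groceries → 0% → £0.00
Total tax = £0.22 + £1.95 = £2.17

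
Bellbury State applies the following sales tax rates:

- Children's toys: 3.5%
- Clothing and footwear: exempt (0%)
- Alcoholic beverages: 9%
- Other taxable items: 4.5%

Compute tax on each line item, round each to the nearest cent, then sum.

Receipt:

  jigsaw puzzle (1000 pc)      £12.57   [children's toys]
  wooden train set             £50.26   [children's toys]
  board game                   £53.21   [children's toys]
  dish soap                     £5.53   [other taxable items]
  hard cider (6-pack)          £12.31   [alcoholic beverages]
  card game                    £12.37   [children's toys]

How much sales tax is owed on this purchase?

Jigsaw puzzle (1000 pc) £12.57: children's toys → 3.5% → £0.44
Wooden train set £50.26: children's toys → 3.5% → £1.76
Board game £53.21: children's toys → 3.5% → £1.86
Dish soap £5.53: other taxable items → 4.5% → £0.25
Hard cider (6-pack) £12.31: alcoholic beverages → 9% → £1.11
Card game £12.37: children's toys → 3.5% → £0.43
Total tax = £0.44 + £1.76 + £1.86 + £0.25 + £1.11 + £0.43 = £5.85

£5.85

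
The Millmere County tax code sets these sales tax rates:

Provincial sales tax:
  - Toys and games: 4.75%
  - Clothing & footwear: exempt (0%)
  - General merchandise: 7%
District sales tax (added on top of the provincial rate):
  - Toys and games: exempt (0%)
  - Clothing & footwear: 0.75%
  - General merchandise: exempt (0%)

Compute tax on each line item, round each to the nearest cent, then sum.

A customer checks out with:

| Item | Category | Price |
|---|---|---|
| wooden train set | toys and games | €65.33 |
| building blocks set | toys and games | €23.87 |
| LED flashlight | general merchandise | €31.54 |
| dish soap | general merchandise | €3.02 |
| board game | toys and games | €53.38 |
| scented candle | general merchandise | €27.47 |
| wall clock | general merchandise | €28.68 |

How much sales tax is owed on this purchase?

€13.12

Wooden train set €65.33: toys and games → 4.75% + 0% district = 4.75% → €3.10
Building blocks set €23.87: toys and games → 4.75% + 0% district = 4.75% → €1.13
LED flashlight €31.54: general merchandise → 7% + 0% district = 7% → €2.21
Dish soap €3.02: general merchandise → 7% + 0% district = 7% → €0.21
Board game €53.38: toys and games → 4.75% + 0% district = 4.75% → €2.54
Scented candle €27.47: general merchandise → 7% + 0% district = 7% → €1.92
Wall clock €28.68: general merchandise → 7% + 0% district = 7% → €2.01
Total tax = €3.10 + €1.13 + €2.21 + €0.21 + €2.54 + €1.92 + €2.01 = €13.12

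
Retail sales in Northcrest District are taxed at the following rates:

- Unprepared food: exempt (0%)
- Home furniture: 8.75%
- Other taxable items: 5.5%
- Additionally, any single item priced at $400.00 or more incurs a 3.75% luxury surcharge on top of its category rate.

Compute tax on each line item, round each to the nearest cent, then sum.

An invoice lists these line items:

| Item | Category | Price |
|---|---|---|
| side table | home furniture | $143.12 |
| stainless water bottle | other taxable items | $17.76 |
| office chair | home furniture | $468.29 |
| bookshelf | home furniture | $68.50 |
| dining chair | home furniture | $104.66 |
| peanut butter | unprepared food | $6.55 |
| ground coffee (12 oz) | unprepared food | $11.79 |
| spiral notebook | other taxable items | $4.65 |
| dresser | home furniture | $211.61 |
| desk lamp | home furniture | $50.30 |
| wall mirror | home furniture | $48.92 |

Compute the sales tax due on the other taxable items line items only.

Stainless water bottle $17.76: other taxable items → 5.5% → $0.98
Spiral notebook $4.65: other taxable items → 5.5% → $0.26
Tax on other taxable items = $0.98 + $0.26 = $1.24

$1.24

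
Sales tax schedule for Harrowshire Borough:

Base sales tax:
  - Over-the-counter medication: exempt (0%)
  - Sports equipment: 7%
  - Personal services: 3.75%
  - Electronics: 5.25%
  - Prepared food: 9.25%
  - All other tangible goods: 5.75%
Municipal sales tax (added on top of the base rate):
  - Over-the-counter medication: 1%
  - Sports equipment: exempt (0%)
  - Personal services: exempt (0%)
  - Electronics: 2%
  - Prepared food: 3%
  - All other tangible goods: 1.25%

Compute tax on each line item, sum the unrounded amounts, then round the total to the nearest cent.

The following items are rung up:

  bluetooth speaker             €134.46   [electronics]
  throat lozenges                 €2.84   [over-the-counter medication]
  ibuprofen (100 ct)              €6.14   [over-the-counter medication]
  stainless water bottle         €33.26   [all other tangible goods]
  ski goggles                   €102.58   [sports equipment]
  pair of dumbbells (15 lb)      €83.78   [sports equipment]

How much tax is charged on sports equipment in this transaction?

Ski goggles €102.58: sports equipment → 7% + 0% municipal = 7% → €7.1806
Pair of dumbbells (15 lb) €83.78: sports equipment → 7% + 0% municipal = 7% → €5.8646
Tax on sports equipment: unrounded sum = €13.0452 → €13.05

€13.05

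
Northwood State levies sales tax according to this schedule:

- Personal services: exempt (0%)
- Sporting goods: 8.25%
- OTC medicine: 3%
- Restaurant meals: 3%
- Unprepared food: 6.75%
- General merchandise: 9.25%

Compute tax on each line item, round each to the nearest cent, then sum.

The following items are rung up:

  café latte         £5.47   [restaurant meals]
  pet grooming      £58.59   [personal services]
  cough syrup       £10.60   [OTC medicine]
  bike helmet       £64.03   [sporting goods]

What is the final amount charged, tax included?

Café latte £5.47: restaurant meals → 3% → £0.16
Pet grooming £58.59: personal services → 0% → £0.00
Cough syrup £10.60: OTC medicine → 3% → £0.32
Bike helmet £64.03: sporting goods → 8.25% → £5.28
Subtotal = £138.69; tax = £5.76; total due = £144.45

£144.45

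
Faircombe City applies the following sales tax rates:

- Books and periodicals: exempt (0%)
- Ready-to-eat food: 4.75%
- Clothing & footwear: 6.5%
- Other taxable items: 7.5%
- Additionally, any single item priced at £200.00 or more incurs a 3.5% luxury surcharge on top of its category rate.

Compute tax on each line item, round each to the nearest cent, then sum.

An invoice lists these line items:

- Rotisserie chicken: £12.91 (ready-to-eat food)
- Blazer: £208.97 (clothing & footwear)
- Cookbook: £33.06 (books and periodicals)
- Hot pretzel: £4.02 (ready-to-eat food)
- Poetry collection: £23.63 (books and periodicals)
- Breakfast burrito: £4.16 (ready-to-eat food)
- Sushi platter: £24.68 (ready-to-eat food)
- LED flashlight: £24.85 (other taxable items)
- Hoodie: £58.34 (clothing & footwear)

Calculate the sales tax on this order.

£28.72

Rotisserie chicken £12.91: ready-to-eat food → 4.75% → £0.61
Blazer £208.97: clothing & footwear → 6.5% + 3.5% surcharge = 10% → £20.90
Cookbook £33.06: books and periodicals → 0% → £0.00
Hot pretzel £4.02: ready-to-eat food → 4.75% → £0.19
Poetry collection £23.63: books and periodicals → 0% → £0.00
Breakfast burrito £4.16: ready-to-eat food → 4.75% → £0.20
Sushi platter £24.68: ready-to-eat food → 4.75% → £1.17
LED flashlight £24.85: other taxable items → 7.5% → £1.86
Hoodie £58.34: clothing & footwear → 6.5% → £3.79
Total tax = £0.61 + £20.90 + £0.19 + £0.20 + £1.17 + £1.86 + £3.79 = £28.72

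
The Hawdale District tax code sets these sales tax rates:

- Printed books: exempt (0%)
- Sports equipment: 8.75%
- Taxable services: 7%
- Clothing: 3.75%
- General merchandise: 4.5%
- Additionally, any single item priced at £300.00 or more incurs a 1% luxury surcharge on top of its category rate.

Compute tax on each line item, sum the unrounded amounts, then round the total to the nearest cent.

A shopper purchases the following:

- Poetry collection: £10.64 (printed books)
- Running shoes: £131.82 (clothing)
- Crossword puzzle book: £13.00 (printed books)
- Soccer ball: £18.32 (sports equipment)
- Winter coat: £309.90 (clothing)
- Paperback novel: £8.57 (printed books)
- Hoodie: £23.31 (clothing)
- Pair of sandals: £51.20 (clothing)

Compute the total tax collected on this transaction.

£24.06

Poetry collection £10.64: printed books → 0% → £0.00
Running shoes £131.82: clothing → 3.75% → £4.94325
Crossword puzzle book £13.00: printed books → 0% → £0.00
Soccer ball £18.32: sports equipment → 8.75% → £1.603
Winter coat £309.90: clothing → 3.75% + 1% surcharge = 4.75% → £14.72025
Paperback novel £8.57: printed books → 0% → £0.00
Hoodie £23.31: clothing → 3.75% → £0.874125
Pair of sandals £51.20: clothing → 3.75% → £1.92
Unrounded tax sum = £24.060625 → £24.06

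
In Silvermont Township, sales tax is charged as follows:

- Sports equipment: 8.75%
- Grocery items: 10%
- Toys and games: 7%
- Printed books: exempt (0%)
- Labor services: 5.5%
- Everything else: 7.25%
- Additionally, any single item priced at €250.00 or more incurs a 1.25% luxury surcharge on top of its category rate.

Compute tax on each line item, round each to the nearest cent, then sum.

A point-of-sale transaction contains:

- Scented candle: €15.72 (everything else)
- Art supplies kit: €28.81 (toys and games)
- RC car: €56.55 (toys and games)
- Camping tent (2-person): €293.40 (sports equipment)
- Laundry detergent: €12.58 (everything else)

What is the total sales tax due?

€37.37

Scented candle €15.72: everything else → 7.25% → €1.14
Art supplies kit €28.81: toys and games → 7% → €2.02
RC car €56.55: toys and games → 7% → €3.96
Camping tent (2-person) €293.40: sports equipment → 8.75% + 1.25% surcharge = 10% → €29.34
Laundry detergent €12.58: everything else → 7.25% → €0.91
Total tax = €1.14 + €2.02 + €3.96 + €29.34 + €0.91 = €37.37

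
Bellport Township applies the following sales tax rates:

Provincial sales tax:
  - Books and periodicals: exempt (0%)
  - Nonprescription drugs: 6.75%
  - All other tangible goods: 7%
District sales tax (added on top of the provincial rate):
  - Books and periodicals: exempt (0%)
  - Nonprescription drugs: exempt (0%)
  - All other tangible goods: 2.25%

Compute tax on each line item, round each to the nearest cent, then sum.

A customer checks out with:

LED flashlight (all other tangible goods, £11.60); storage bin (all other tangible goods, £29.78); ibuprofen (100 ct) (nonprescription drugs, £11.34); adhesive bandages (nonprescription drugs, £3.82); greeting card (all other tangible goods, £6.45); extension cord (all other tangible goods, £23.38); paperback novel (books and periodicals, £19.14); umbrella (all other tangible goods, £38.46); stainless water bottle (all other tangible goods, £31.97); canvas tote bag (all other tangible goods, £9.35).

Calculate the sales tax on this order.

LED flashlight £11.60: all other tangible goods → 7% + 2.25% district = 9.25% → £1.07
Storage bin £29.78: all other tangible goods → 7% + 2.25% district = 9.25% → £2.75
Ibuprofen (100 ct) £11.34: nonprescription drugs → 6.75% + 0% district = 6.75% → £0.77
Adhesive bandages £3.82: nonprescription drugs → 6.75% + 0% district = 6.75% → £0.26
Greeting card £6.45: all other tangible goods → 7% + 2.25% district = 9.25% → £0.60
Extension cord £23.38: all other tangible goods → 7% + 2.25% district = 9.25% → £2.16
Paperback novel £19.14: books and periodicals → 0% + 0% district = 0% → £0.00
Umbrella £38.46: all other tangible goods → 7% + 2.25% district = 9.25% → £3.56
Stainless water bottle £31.97: all other tangible goods → 7% + 2.25% district = 9.25% → £2.96
Canvas tote bag £9.35: all other tangible goods → 7% + 2.25% district = 9.25% → £0.86
Total tax = £1.07 + £2.75 + £0.77 + £0.26 + £0.60 + £2.16 + £3.56 + £2.96 + £0.86 = £14.99

£14.99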